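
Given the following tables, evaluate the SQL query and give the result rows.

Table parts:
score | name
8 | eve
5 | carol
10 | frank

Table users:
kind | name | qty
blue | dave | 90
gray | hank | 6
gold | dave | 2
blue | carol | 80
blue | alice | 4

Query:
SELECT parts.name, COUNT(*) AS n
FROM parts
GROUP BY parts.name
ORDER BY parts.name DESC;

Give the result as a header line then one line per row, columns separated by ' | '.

After GROUP BY (3 rows):
parts.name | n
eve | 1
carol | 1
frank | 1
After ORDER BY (3 rows):
parts.name | n
frank | 1
eve | 1
carol | 1

== RESULT ==
parts.name | n
frank | 1
eve | 1
carol | 1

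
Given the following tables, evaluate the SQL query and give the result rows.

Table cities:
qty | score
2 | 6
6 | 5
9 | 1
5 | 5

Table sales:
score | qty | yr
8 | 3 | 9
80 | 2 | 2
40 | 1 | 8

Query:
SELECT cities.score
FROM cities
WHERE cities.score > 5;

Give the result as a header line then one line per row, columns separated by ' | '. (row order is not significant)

== RESULT ==
cities.score
6

Derivation:
After WHERE (1 rows):
cities.qty | cities.score
2 | 6
After SELECT (1 rows):
cities.score
6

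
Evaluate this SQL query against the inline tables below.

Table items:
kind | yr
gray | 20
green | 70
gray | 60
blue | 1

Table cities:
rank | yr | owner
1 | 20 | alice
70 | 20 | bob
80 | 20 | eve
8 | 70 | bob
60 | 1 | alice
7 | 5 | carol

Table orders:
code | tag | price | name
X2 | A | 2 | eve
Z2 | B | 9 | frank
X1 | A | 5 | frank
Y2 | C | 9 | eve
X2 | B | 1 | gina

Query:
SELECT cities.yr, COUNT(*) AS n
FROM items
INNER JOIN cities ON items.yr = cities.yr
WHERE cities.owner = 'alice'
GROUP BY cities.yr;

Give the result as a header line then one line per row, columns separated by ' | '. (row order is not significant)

After JOIN cities (5 rows):
items.kind | items.yr | cities.rank | cities.yr | cities.owner
gray | 20 | 1 | 20 | alice
gray | 20 | 70 | 20 | bob
gray | 20 | 80 | 20 | eve
green | 70 | 8 | 70 | bob
blue | 1 | 60 | 1 | alice
After WHERE (2 rows):
items.kind | items.yr | cities.rank | cities.yr | cities.owner
gray | 20 | 1 | 20 | alice
blue | 1 | 60 | 1 | alice
After GROUP BY (2 rows):
cities.yr | n
20 | 1
1 | 1

== RESULT ==
cities.yr | n
20 | 1
1 | 1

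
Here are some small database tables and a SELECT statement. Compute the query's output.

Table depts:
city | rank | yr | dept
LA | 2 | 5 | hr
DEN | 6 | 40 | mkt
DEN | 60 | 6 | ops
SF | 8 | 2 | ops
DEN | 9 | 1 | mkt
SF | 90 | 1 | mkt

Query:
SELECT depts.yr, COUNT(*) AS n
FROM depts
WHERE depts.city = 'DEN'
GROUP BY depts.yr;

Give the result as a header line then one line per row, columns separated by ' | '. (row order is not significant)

== RESULT ==
depts.yr | n
40 | 1
6 | 1
1 | 1

Derivation:
After WHERE (3 rows):
depts.city | depts.rank | depts.yr | depts.dept
DEN | 6 | 40 | mkt
DEN | 60 | 6 | ops
DEN | 9 | 1 | mkt
After GROUP BY (3 rows):
depts.yr | n
40 | 1
6 | 1
1 | 1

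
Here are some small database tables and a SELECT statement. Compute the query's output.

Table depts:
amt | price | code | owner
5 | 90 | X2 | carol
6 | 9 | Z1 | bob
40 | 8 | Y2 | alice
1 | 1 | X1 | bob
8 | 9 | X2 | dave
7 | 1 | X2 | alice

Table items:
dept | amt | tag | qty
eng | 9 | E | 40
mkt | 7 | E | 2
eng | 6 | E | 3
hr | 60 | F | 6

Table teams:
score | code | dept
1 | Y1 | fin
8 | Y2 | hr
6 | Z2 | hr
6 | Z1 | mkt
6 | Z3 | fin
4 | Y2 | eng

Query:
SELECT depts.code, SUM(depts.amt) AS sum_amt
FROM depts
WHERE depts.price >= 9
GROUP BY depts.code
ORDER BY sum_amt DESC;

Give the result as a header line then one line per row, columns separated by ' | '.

== RESULT ==
depts.code | sum_amt
X2 | 13
Z1 | 6

Derivation:
After WHERE (3 rows):
depts.amt | depts.price | depts.code | depts.owner
5 | 90 | X2 | carol
6 | 9 | Z1 | bob
8 | 9 | X2 | dave
After GROUP BY (2 rows):
depts.code | sum_amt
X2 | 13
Z1 | 6
After ORDER BY (2 rows):
depts.code | sum_amt
X2 | 13
Z1 | 6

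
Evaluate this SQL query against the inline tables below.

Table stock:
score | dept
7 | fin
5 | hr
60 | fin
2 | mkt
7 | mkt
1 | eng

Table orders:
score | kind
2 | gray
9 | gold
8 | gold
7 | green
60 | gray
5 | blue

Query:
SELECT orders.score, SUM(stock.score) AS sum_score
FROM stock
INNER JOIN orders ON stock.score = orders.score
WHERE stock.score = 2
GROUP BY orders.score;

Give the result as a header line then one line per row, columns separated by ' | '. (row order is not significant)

== RESULT ==
orders.score | sum_score
2 | 2

Derivation:
After JOIN orders (5 rows):
stock.score | stock.dept | orders.score | orders.kind
7 | fin | 7 | green
5 | hr | 5 | blue
60 | fin | 60 | gray
2 | mkt | 2 | gray
7 | mkt | 7 | green
After WHERE (1 rows):
stock.score | stock.dept | orders.score | orders.kind
2 | mkt | 2 | gray
After GROUP BY (1 rows):
orders.score | sum_score
2 | 2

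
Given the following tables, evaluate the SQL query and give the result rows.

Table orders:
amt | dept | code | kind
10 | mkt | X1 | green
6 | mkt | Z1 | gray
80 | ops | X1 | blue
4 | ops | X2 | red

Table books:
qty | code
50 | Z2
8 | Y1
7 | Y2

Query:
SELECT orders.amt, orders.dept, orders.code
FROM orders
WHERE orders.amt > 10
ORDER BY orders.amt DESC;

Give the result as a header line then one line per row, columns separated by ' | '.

After WHERE (1 rows):
orders.amt | orders.dept | orders.code | orders.kind
80 | ops | X1 | blue
After SELECT (1 rows):
orders.amt | orders.dept | orders.code
80 | ops | X1
After ORDER BY (1 rows):
orders.amt | orders.dept | orders.code
80 | ops | X1

== RESULT ==
orders.amt | orders.dept | orders.code
80 | ops | X1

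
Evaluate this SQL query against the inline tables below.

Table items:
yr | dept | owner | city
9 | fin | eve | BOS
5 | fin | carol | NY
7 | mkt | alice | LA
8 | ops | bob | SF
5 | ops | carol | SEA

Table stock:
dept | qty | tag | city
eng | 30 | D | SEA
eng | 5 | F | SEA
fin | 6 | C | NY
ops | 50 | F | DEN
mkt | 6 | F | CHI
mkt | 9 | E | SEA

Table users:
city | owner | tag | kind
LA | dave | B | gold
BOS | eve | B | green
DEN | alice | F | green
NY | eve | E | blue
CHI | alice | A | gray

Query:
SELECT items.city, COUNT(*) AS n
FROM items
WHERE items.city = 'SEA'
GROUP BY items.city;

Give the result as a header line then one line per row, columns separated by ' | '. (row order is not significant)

After WHERE (1 rows):
items.yr | items.dept | items.owner | items.city
5 | ops | carol | SEA
After GROUP BY (1 rows):
items.city | n
SEA | 1

== RESULT ==
items.city | n
SEA | 1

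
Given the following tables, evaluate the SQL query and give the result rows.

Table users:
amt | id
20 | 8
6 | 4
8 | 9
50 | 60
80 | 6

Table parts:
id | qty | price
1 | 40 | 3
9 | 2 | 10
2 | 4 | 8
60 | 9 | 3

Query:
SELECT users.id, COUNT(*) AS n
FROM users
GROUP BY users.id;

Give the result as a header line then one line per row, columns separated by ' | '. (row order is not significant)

== RESULT ==
users.id | n
8 | 1
4 | 1
9 | 1
60 | 1
6 | 1

Derivation:
After GROUP BY (5 rows):
users.id | n
8 | 1
4 | 1
9 | 1
60 | 1
6 | 1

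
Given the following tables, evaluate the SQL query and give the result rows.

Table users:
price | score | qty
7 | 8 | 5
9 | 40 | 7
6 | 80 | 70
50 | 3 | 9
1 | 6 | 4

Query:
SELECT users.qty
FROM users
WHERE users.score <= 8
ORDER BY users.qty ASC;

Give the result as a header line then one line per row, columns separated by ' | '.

After WHERE (3 rows):
users.price | users.score | users.qty
7 | 8 | 5
50 | 3 | 9
1 | 6 | 4
After SELECT (3 rows):
users.qty
5
9
4
After ORDER BY (3 rows):
users.qty
4
5
9

== RESULT ==
users.qty
4
5
9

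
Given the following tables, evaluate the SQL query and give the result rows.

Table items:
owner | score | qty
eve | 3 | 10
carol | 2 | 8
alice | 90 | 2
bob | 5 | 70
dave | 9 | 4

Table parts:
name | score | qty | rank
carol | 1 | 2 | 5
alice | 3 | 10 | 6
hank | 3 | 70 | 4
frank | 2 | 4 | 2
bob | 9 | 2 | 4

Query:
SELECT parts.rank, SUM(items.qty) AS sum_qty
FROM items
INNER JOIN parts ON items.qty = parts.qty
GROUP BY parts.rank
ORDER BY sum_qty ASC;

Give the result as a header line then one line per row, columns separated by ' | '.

== RESULT ==
parts.rank | sum_qty
5 | 2
2 | 4
6 | 10
4 | 72

Derivation:
After JOIN parts (5 rows):
items.owner | items.score | items.qty | parts.name | parts.score | parts.qty | parts.rank
eve | 3 | 10 | alice | 3 | 10 | 6
alice | 90 | 2 | carol | 1 | 2 | 5
alice | 90 | 2 | bob | 9 | 2 | 4
bob | 5 | 70 | hank | 3 | 70 | 4
dave | 9 | 4 | frank | 2 | 4 | 2
After GROUP BY (4 rows):
parts.rank | sum_qty
6 | 10
5 | 2
4 | 72
2 | 4
After ORDER BY (4 rows):
parts.rank | sum_qty
5 | 2
2 | 4
6 | 10
4 | 72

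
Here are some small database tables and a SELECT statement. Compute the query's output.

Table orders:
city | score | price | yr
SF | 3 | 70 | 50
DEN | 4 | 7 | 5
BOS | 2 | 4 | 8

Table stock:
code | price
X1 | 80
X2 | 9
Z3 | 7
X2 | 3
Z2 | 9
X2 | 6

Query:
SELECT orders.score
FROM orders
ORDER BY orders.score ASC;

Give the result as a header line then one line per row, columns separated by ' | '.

== RESULT ==
orders.score
2
3
4

Derivation:
After SELECT (3 rows):
orders.score
3
4
2
After ORDER BY (3 rows):
orders.score
2
3
4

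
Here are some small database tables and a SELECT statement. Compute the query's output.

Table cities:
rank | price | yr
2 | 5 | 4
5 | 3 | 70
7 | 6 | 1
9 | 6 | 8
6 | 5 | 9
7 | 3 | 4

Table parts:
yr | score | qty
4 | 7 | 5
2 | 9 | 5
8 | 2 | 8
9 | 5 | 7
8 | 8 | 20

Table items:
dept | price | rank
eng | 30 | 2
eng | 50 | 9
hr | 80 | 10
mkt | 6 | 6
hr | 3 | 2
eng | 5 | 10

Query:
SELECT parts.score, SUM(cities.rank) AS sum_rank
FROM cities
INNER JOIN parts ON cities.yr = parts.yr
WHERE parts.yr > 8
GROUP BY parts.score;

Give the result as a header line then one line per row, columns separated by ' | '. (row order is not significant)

== RESULT ==
parts.score | sum_rank
5 | 6

Derivation:
After JOIN parts (5 rows):
cities.rank | cities.price | cities.yr | parts.yr | parts.score | parts.qty
2 | 5 | 4 | 4 | 7 | 5
9 | 6 | 8 | 8 | 2 | 8
9 | 6 | 8 | 8 | 8 | 20
6 | 5 | 9 | 9 | 5 | 7
7 | 3 | 4 | 4 | 7 | 5
After WHERE (1 rows):
cities.rank | cities.price | cities.yr | parts.yr | parts.score | parts.qty
6 | 5 | 9 | 9 | 5 | 7
After GROUP BY (1 rows):
parts.score | sum_rank
5 | 6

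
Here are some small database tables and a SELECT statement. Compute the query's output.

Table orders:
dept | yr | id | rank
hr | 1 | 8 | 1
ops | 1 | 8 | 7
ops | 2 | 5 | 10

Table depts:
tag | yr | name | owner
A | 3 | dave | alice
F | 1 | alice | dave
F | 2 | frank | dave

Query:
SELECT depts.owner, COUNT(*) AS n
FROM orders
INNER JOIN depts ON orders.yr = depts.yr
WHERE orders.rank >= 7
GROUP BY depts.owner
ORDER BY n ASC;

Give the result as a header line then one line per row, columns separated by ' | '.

After JOIN depts (3 rows):
orders.dept | orders.yr | orders.id | orders.rank | depts.tag | depts.yr | depts.name | depts.owner
hr | 1 | 8 | 1 | F | 1 | alice | dave
ops | 1 | 8 | 7 | F | 1 | alice | dave
ops | 2 | 5 | 10 | F | 2 | frank | dave
After WHERE (2 rows):
orders.dept | orders.yr | orders.id | orders.rank | depts.tag | depts.yr | depts.name | depts.owner
ops | 1 | 8 | 7 | F | 1 | alice | dave
ops | 2 | 5 | 10 | F | 2 | frank | dave
After GROUP BY (1 rows):
depts.owner | n
dave | 2
After ORDER BY (1 rows):
depts.owner | n
dave | 2

== RESULT ==
depts.owner | n
dave | 2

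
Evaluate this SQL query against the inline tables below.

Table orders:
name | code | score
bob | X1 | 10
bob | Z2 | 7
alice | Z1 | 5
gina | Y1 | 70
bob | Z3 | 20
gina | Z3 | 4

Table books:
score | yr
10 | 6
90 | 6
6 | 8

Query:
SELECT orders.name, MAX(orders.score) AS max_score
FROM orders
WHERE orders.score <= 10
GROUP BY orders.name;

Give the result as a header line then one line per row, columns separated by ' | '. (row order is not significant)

After WHERE (4 rows):
orders.name | orders.code | orders.score
bob | X1 | 10
bob | Z2 | 7
alice | Z1 | 5
gina | Z3 | 4
After GROUP BY (3 rows):
orders.name | max_score
bob | 10
alice | 5
gina | 4

== RESULT ==
orders.name | max_score
bob | 10
alice | 5
gina | 4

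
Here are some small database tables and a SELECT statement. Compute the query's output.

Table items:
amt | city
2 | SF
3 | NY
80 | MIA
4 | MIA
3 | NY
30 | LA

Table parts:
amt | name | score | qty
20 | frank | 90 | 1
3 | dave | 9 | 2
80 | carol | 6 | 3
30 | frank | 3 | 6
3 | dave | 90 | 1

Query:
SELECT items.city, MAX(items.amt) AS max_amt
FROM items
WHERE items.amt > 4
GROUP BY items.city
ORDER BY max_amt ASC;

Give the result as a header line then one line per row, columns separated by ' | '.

== RESULT ==
items.city | max_amt
LA | 30
MIA | 80

Derivation:
After WHERE (2 rows):
items.amt | items.city
80 | MIA
30 | LA
After GROUP BY (2 rows):
items.city | max_amt
MIA | 80
LA | 30
After ORDER BY (2 rows):
items.city | max_amt
LA | 30
MIA | 80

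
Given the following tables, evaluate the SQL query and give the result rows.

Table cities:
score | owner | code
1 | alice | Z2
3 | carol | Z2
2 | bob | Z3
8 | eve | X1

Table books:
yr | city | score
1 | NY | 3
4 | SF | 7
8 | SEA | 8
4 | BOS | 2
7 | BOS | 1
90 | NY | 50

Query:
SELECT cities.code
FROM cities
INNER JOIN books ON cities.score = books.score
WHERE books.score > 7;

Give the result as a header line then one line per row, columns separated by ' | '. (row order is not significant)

== RESULT ==
cities.code
X1

Derivation:
After JOIN books (4 rows):
cities.score | cities.owner | cities.code | books.yr | books.city | books.score
1 | alice | Z2 | 7 | BOS | 1
3 | carol | Z2 | 1 | NY | 3
2 | bob | Z3 | 4 | BOS | 2
8 | eve | X1 | 8 | SEA | 8
After WHERE (1 rows):
cities.score | cities.owner | cities.code | books.yr | books.city | books.score
8 | eve | X1 | 8 | SEA | 8
After SELECT (1 rows):
cities.code
X1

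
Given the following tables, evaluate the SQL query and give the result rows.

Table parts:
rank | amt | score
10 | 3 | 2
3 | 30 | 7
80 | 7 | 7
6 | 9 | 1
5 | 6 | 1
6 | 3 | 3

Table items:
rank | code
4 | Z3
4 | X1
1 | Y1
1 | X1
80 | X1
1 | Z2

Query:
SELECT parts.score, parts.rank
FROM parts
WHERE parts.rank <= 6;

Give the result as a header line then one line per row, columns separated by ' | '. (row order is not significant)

After WHERE (4 rows):
parts.rank | parts.amt | parts.score
3 | 30 | 7
6 | 9 | 1
5 | 6 | 1
6 | 3 | 3
After SELECT (4 rows):
parts.score | parts.rank
7 | 3
1 | 6
1 | 5
3 | 6

== RESULT ==
parts.score | parts.rank
7 | 3
1 | 6
1 | 5
3 | 6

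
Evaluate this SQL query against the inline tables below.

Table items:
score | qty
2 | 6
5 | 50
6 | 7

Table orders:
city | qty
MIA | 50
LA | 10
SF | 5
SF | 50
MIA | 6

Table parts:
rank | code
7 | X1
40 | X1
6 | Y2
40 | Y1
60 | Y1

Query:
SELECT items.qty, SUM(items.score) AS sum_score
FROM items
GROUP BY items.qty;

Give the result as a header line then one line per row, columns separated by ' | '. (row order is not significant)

== RESULT ==
items.qty | sum_score
6 | 2
50 | 5
7 | 6

Derivation:
After GROUP BY (3 rows):
items.qty | sum_score
6 | 2
50 | 5
7 | 6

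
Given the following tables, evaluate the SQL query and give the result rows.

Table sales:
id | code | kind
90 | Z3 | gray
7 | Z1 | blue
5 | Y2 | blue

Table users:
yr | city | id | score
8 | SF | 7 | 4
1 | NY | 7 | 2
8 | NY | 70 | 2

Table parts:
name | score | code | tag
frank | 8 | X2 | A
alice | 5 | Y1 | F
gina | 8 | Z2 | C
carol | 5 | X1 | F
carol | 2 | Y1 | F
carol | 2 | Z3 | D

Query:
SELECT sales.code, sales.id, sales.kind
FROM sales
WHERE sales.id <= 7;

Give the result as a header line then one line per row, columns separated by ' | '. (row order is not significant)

After WHERE (2 rows):
sales.id | sales.code | sales.kind
7 | Z1 | blue
5 | Y2 | blue
After SELECT (2 rows):
sales.code | sales.id | sales.kind
Z1 | 7 | blue
Y2 | 5 | blue

== RESULT ==
sales.code | sales.id | sales.kind
Z1 | 7 | blue
Y2 | 5 | blue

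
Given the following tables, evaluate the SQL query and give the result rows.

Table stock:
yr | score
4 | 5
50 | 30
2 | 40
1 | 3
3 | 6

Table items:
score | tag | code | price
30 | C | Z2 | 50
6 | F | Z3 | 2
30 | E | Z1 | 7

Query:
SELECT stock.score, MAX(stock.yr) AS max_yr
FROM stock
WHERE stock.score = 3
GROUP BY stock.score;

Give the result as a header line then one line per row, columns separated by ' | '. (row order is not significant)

After WHERE (1 rows):
stock.yr | stock.score
1 | 3
After GROUP BY (1 rows):
stock.score | max_yr
3 | 1

== RESULT ==
stock.score | max_yr
3 | 1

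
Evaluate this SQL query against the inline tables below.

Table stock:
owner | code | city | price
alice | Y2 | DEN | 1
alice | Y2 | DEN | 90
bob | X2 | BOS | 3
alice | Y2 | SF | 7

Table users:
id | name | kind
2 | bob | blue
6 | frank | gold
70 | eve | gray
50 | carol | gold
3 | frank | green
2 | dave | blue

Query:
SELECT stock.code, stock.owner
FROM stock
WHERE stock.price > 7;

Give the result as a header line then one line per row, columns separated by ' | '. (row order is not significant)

== RESULT ==
stock.code | stock.owner
Y2 | alice

Derivation:
After WHERE (1 rows):
stock.owner | stock.code | stock.city | stock.price
alice | Y2 | DEN | 90
After SELECT (1 rows):
stock.code | stock.owner
Y2 | alice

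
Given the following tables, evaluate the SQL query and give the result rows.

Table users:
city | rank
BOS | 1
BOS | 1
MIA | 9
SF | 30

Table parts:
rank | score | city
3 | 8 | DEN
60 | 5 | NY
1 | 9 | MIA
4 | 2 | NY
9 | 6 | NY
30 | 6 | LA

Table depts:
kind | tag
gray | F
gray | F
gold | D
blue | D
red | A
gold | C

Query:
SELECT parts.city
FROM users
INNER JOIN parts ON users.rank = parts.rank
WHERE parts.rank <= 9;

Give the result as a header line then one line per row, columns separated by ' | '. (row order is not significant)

== RESULT ==
parts.city
MIA
MIA
NY

Derivation:
After JOIN parts (4 rows):
users.city | users.rank | parts.rank | parts.score | parts.city
BOS | 1 | 1 | 9 | MIA
BOS | 1 | 1 | 9 | MIA
MIA | 9 | 9 | 6 | NY
SF | 30 | 30 | 6 | LA
After WHERE (3 rows):
users.city | users.rank | parts.rank | parts.score | parts.city
BOS | 1 | 1 | 9 | MIA
BOS | 1 | 1 | 9 | MIA
MIA | 9 | 9 | 6 | NY
After SELECT (3 rows):
parts.city
MIA
MIA
NY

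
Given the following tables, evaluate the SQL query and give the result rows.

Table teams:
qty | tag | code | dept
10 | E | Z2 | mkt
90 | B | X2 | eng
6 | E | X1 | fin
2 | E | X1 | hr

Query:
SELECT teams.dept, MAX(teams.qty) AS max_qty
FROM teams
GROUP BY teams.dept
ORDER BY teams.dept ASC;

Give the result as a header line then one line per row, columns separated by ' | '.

After GROUP BY (4 rows):
teams.dept | max_qty
mkt | 10
eng | 90
fin | 6
hr | 2
After ORDER BY (4 rows):
teams.dept | max_qty
eng | 90
fin | 6
hr | 2
mkt | 10

== RESULT ==
teams.dept | max_qty
eng | 90
fin | 6
hr | 2
mkt | 10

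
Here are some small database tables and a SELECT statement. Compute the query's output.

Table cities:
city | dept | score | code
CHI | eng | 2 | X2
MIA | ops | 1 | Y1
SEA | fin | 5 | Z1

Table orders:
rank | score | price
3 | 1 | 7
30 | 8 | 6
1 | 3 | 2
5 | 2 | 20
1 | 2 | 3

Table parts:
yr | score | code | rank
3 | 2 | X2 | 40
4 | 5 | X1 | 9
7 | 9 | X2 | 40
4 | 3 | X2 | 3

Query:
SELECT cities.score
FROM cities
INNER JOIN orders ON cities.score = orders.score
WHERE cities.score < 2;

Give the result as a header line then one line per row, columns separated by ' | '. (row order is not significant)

After JOIN orders (3 rows):
cities.city | cities.dept | cities.score | cities.code | orders.rank | orders.score | orders.price
CHI | eng | 2 | X2 | 5 | 2 | 20
CHI | eng | 2 | X2 | 1 | 2 | 3
MIA | ops | 1 | Y1 | 3 | 1 | 7
After WHERE (1 rows):
cities.city | cities.dept | cities.score | cities.code | orders.rank | orders.score | orders.price
MIA | ops | 1 | Y1 | 3 | 1 | 7
After SELECT (1 rows):
cities.score
1

== RESULT ==
cities.score
1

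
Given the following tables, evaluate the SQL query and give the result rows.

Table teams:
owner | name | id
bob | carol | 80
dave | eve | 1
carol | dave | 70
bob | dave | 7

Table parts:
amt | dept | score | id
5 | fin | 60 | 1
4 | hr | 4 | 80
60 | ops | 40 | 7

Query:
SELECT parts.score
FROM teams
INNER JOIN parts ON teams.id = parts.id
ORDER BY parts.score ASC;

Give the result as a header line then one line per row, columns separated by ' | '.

After JOIN parts (3 rows):
teams.owner | teams.name | teams.id | parts.amt | parts.dept | parts.score | parts.id
bob | carol | 80 | 4 | hr | 4 | 80
dave | eve | 1 | 5 | fin | 60 | 1
bob | dave | 7 | 60 | ops | 40 | 7
After SELECT (3 rows):
parts.score
4
60
40
After ORDER BY (3 rows):
parts.score
4
40
60

== RESULT ==
parts.score
4
40
60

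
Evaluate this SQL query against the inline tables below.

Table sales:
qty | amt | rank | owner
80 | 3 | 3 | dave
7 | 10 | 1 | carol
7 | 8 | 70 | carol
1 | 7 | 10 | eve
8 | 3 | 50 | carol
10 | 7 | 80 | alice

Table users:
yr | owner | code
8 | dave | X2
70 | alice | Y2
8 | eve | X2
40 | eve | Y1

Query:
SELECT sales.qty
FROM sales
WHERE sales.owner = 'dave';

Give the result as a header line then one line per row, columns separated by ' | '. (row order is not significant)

== RESULT ==
sales.qty
80

Derivation:
After WHERE (1 rows):
sales.qty | sales.amt | sales.rank | sales.owner
80 | 3 | 3 | dave
After SELECT (1 rows):
sales.qty
80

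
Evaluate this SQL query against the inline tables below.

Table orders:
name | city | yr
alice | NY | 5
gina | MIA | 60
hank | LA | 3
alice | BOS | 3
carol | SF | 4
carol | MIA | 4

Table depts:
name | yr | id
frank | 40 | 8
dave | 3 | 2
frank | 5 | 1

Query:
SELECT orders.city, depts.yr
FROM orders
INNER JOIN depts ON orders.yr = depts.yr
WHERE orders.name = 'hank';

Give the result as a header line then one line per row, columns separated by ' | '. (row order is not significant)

After JOIN depts (3 rows):
orders.name | orders.city | orders.yr | depts.name | depts.yr | depts.id
alice | NY | 5 | frank | 5 | 1
hank | LA | 3 | dave | 3 | 2
alice | BOS | 3 | dave | 3 | 2
After WHERE (1 rows):
orders.name | orders.city | orders.yr | depts.name | depts.yr | depts.id
hank | LA | 3 | dave | 3 | 2
After SELECT (1 rows):
orders.city | depts.yr
LA | 3

== RESULT ==
orders.city | depts.yr
LA | 3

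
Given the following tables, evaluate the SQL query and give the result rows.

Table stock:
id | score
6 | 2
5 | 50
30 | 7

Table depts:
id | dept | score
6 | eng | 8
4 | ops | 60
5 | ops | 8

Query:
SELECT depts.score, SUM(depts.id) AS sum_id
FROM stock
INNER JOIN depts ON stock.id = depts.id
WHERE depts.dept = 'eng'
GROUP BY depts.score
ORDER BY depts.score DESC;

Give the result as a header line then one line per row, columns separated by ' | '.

== RESULT ==
depts.score | sum_id
8 | 6

Derivation:
After JOIN depts (2 rows):
stock.id | stock.score | depts.id | depts.dept | depts.score
6 | 2 | 6 | eng | 8
5 | 50 | 5 | ops | 8
After WHERE (1 rows):
stock.id | stock.score | depts.id | depts.dept | depts.score
6 | 2 | 6 | eng | 8
After GROUP BY (1 rows):
depts.score | sum_id
8 | 6
After ORDER BY (1 rows):
depts.score | sum_id
8 | 6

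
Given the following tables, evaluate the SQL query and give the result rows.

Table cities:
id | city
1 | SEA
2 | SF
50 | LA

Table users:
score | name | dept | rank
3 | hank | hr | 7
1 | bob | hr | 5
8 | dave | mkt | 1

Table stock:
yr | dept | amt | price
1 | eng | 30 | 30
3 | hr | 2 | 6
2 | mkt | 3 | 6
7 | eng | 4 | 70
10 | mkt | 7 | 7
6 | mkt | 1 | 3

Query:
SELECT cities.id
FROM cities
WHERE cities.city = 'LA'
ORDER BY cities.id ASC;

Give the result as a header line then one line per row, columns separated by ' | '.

After WHERE (1 rows):
cities.id | cities.city
50 | LA
After SELECT (1 rows):
cities.id
50
After ORDER BY (1 rows):
cities.id
50

== RESULT ==
cities.id
50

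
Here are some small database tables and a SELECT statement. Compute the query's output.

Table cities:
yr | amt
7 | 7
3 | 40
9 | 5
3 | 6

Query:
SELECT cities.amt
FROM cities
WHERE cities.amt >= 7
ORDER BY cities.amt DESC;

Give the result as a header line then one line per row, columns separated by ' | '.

== RESULT ==
cities.amt
40
7

Derivation:
After WHERE (2 rows):
cities.yr | cities.amt
7 | 7
3 | 40
After SELECT (2 rows):
cities.amt
7
40
After ORDER BY (2 rows):
cities.amt
40
7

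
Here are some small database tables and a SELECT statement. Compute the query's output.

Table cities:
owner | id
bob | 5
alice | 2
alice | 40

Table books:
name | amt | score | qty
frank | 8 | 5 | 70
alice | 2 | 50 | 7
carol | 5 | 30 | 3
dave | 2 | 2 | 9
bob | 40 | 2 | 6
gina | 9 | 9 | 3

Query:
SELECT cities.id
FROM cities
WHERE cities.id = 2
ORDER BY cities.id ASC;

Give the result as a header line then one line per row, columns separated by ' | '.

After WHERE (1 rows):
cities.owner | cities.id
alice | 2
After SELECT (1 rows):
cities.id
2
After ORDER BY (1 rows):
cities.id
2

== RESULT ==
cities.id
2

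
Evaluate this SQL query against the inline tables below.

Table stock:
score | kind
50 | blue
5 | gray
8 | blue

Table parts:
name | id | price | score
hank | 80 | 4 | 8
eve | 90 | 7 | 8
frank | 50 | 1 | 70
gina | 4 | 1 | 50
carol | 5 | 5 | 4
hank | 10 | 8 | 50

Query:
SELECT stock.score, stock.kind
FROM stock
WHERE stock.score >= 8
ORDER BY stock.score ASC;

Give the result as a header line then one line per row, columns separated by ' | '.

After WHERE (2 rows):
stock.score | stock.kind
50 | blue
8 | blue
After SELECT (2 rows):
stock.score | stock.kind
50 | blue
8 | blue
After ORDER BY (2 rows):
stock.score | stock.kind
8 | blue
50 | blue

== RESULT ==
stock.score | stock.kind
8 | blue
50 | blue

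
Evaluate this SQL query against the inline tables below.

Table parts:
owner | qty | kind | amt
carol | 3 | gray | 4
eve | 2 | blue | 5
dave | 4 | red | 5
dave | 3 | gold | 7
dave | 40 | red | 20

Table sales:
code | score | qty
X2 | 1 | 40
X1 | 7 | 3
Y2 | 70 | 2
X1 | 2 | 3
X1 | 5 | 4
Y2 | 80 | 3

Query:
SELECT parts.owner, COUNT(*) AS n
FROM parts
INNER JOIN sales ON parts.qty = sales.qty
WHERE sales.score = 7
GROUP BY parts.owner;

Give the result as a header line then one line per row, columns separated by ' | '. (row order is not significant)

After JOIN sales (9 rows):
parts.owner | parts.qty | parts.kind | parts.amt | sales.code | sales.score | sales.qty
carol | 3 | gray | 4 | X1 | 7 | 3
carol | 3 | gray | 4 | X1 | 2 | 3
carol | 3 | gray | 4 | Y2 | 80 | 3
eve | 2 | blue | 5 | Y2 | 70 | 2
dave | 4 | red | 5 | X1 | 5 | 4
dave | 3 | gold | 7 | X1 | 7 | 3
dave | 3 | gold | 7 | X1 | 2 | 3
dave | 3 | gold | 7 | Y2 | 80 | 3
dave | 40 | red | 20 | X2 | 1 | 40
After WHERE (2 rows):
parts.owner | parts.qty | parts.kind | parts.amt | sales.code | sales.score | sales.qty
carol | 3 | gray | 4 | X1 | 7 | 3
dave | 3 | gold | 7 | X1 | 7 | 3
After GROUP BY (2 rows):
parts.owner | n
carol | 1
dave | 1

== RESULT ==
parts.owner | n
carol | 1
dave | 1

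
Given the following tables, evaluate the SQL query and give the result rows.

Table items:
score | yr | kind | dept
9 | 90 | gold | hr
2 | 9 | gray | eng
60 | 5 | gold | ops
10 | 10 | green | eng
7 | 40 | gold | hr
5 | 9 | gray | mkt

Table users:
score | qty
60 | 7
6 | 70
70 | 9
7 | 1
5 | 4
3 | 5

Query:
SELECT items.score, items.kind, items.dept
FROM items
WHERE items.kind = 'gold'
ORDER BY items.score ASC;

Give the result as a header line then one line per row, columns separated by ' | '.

After WHERE (3 rows):
items.score | items.yr | items.kind | items.dept
9 | 90 | gold | hr
60 | 5 | gold | ops
7 | 40 | gold | hr
After SELECT (3 rows):
items.score | items.kind | items.dept
9 | gold | hr
60 | gold | ops
7 | gold | hr
After ORDER BY (3 rows):
items.score | items.kind | items.dept
7 | gold | hr
9 | gold | hr
60 | gold | ops

== RESULT ==
items.score | items.kind | items.dept
7 | gold | hr
9 | gold | hr
60 | gold | ops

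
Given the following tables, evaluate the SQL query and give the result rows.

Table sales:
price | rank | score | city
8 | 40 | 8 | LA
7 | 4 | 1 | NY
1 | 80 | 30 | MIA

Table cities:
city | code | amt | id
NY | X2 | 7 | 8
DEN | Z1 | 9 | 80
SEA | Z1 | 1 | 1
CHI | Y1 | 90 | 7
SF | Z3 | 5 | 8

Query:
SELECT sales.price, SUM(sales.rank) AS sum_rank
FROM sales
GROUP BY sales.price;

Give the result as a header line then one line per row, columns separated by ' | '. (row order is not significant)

After GROUP BY (3 rows):
sales.price | sum_rank
8 | 40
7 | 4
1 | 80

== RESULT ==
sales.price | sum_rank
8 | 40
7 | 4
1 | 80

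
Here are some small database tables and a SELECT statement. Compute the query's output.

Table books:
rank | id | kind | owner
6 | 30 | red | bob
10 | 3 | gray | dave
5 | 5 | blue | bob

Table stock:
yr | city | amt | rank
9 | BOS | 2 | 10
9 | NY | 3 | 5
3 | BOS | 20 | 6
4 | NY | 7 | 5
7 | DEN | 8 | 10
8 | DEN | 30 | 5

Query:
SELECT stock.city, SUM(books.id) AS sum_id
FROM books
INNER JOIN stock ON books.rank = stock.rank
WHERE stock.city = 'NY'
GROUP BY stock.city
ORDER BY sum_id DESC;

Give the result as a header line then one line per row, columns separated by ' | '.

== RESULT ==
stock.city | sum_id
NY | 10

Derivation:
After JOIN stock (6 rows):
books.rank | books.id | books.kind | books.owner | stock.yr | stock.city | stock.amt | stock.rank
6 | 30 | red | bob | 3 | BOS | 20 | 6
10 | 3 | gray | dave | 9 | BOS | 2 | 10
10 | 3 | gray | dave | 7 | DEN | 8 | 10
5 | 5 | blue | bob | 9 | NY | 3 | 5
5 | 5 | blue | bob | 4 | NY | 7 | 5
5 | 5 | blue | bob | 8 | DEN | 30 | 5
After WHERE (2 rows):
books.rank | books.id | books.kind | books.owner | stock.yr | stock.city | stock.amt | stock.rank
5 | 5 | blue | bob | 9 | NY | 3 | 5
5 | 5 | blue | bob | 4 | NY | 7 | 5
After GROUP BY (1 rows):
stock.city | sum_id
NY | 10
After ORDER BY (1 rows):
stock.city | sum_id
NY | 10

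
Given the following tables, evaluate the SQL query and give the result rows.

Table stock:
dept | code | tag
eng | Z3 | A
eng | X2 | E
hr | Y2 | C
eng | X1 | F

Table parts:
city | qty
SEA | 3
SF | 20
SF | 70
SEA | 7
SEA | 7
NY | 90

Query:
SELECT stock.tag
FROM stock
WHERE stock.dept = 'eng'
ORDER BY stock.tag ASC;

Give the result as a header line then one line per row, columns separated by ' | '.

After WHERE (3 rows):
stock.dept | stock.code | stock.tag
eng | Z3 | A
eng | X2 | E
eng | X1 | F
After SELECT (3 rows):
stock.tag
A
E
F
After ORDER BY (3 rows):
stock.tag
A
E
F

== RESULT ==
stock.tag
A
E
F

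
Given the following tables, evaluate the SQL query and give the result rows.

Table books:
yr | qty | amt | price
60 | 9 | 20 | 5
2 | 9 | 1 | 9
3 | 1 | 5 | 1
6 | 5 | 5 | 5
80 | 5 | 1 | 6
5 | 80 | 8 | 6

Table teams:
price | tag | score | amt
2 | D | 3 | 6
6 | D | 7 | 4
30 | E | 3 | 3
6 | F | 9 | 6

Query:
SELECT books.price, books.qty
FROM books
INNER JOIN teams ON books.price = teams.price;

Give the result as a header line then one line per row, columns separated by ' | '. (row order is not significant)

== RESULT ==
books.price | books.qty
6 | 5
6 | 5
6 | 80
6 | 80

Derivation:
After JOIN teams (4 rows):
books.yr | books.qty | books.amt | books.price | teams.price | teams.tag | teams.score | teams.amt
80 | 5 | 1 | 6 | 6 | D | 7 | 4
80 | 5 | 1 | 6 | 6 | F | 9 | 6
5 | 80 | 8 | 6 | 6 | D | 7 | 4
5 | 80 | 8 | 6 | 6 | F | 9 | 6
After SELECT (4 rows):
books.price | books.qty
6 | 5
6 | 5
6 | 80
6 | 80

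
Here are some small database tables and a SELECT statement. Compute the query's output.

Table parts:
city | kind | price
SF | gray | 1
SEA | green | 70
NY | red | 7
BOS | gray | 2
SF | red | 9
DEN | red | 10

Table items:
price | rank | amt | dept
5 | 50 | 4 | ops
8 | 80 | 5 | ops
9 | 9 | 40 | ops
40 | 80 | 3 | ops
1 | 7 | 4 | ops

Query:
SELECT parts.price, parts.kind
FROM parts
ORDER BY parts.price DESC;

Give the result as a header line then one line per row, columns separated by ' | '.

== RESULT ==
parts.price | parts.kind
70 | green
10 | red
9 | red
7 | red
2 | gray
1 | gray

Derivation:
After SELECT (6 rows):
parts.price | parts.kind
1 | gray
70 | green
7 | red
2 | gray
9 | red
10 | red
After ORDER BY (6 rows):
parts.price | parts.kind
70 | green
10 | red
9 | red
7 | red
2 | gray
1 | gray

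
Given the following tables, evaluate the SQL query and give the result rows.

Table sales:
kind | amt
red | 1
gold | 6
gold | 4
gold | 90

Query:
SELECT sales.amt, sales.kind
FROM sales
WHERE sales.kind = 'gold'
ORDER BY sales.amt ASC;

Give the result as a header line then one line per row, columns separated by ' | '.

== RESULT ==
sales.amt | sales.kind
4 | gold
6 | gold
90 | gold

Derivation:
After WHERE (3 rows):
sales.kind | sales.amt
gold | 6
gold | 4
gold | 90
After SELECT (3 rows):
sales.amt | sales.kind
6 | gold
4 | gold
90 | gold
After ORDER BY (3 rows):
sales.amt | sales.kind
4 | gold
6 | gold
90 | gold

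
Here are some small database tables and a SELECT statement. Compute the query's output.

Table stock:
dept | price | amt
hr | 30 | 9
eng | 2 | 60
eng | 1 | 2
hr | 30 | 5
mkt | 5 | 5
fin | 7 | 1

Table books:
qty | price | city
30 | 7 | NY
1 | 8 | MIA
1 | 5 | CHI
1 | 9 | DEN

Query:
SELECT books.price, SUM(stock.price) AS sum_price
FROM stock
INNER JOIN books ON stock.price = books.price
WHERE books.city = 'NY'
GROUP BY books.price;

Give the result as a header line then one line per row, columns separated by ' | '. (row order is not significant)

== RESULT ==
books.price | sum_price
7 | 7

Derivation:
After JOIN books (2 rows):
stock.dept | stock.price | stock.amt | books.qty | books.price | books.city
mkt | 5 | 5 | 1 | 5 | CHI
fin | 7 | 1 | 30 | 7 | NY
After WHERE (1 rows):
stock.dept | stock.price | stock.amt | books.qty | books.price | books.city
fin | 7 | 1 | 30 | 7 | NY
After GROUP BY (1 rows):
books.price | sum_price
7 | 7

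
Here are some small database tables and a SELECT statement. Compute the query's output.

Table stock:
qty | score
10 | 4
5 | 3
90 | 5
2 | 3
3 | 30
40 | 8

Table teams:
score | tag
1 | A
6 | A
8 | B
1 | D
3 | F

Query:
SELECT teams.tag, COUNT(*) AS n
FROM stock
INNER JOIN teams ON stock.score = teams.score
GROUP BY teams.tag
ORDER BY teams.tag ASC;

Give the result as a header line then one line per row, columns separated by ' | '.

After JOIN teams (3 rows):
stock.qty | stock.score | teams.score | teams.tag
5 | 3 | 3 | F
2 | 3 | 3 | F
40 | 8 | 8 | B
After GROUP BY (2 rows):
teams.tag | n
F | 2
B | 1
After ORDER BY (2 rows):
teams.tag | n
B | 1
F | 2

== RESULT ==
teams.tag | n
B | 1
F | 2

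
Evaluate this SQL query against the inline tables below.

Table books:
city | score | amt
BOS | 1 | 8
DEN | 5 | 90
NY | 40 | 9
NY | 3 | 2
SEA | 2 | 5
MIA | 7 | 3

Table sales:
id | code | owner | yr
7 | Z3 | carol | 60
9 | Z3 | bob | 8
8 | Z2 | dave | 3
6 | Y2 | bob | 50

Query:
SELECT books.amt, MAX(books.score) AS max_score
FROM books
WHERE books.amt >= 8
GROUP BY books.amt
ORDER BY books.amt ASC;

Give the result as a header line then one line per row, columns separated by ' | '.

After WHERE (3 rows):
books.city | books.score | books.amt
BOS | 1 | 8
DEN | 5 | 90
NY | 40 | 9
After GROUP BY (3 rows):
books.amt | max_score
8 | 1
90 | 5
9 | 40
After ORDER BY (3 rows):
books.amt | max_score
8 | 1
9 | 40
90 | 5

== RESULT ==
books.amt | max_score
8 | 1
9 | 40
90 | 5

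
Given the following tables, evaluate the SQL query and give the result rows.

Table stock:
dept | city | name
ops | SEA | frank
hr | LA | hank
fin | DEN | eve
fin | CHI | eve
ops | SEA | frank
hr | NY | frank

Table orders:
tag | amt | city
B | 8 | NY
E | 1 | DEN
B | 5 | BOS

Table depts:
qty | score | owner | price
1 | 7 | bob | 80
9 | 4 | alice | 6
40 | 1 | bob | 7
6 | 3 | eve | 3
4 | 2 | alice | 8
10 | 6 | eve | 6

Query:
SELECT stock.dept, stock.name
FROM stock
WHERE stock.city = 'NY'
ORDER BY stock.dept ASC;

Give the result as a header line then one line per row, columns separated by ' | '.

== RESULT ==
stock.dept | stock.name
hr | frank

Derivation:
After WHERE (1 rows):
stock.dept | stock.city | stock.name
hr | NY | frank
After SELECT (1 rows):
stock.dept | stock.name
hr | frank
After ORDER BY (1 rows):
stock.dept | stock.name
hr | frank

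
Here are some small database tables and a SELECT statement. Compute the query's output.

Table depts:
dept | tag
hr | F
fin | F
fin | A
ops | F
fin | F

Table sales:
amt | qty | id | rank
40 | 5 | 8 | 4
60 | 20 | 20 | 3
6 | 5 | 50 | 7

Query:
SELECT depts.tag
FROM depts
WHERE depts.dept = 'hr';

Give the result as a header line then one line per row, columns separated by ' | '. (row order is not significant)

== RESULT ==
depts.tag
F

Derivation:
After WHERE (1 rows):
depts.dept | depts.tag
hr | F
After SELECT (1 rows):
depts.tag
F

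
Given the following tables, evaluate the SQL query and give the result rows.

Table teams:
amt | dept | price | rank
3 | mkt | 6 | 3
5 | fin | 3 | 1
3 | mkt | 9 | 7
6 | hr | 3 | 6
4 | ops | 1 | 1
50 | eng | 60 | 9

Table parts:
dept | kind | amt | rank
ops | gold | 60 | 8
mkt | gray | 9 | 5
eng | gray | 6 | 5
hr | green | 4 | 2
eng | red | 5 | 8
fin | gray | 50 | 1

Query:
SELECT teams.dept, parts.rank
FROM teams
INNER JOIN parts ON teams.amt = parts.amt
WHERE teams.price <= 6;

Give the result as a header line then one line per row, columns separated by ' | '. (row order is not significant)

After JOIN parts (4 rows):
teams.amt | teams.dept | teams.price | teams.rank | parts.dept | parts.kind | parts.amt | parts.rank
5 | fin | 3 | 1 | eng | red | 5 | 8
6 | hr | 3 | 6 | eng | gray | 6 | 5
4 | ops | 1 | 1 | hr | green | 4 | 2
50 | eng | 60 | 9 | fin | gray | 50 | 1
After WHERE (3 rows):
teams.amt | teams.dept | teams.price | teams.rank | parts.dept | parts.kind | parts.amt | parts.rank
5 | fin | 3 | 1 | eng | red | 5 | 8
6 | hr | 3 | 6 | eng | gray | 6 | 5
4 | ops | 1 | 1 | hr | green | 4 | 2
After SELECT (3 rows):
teams.dept | parts.rank
fin | 8
hr | 5
ops | 2

== RESULT ==
teams.dept | parts.rank
fin | 8
hr | 5
ops | 2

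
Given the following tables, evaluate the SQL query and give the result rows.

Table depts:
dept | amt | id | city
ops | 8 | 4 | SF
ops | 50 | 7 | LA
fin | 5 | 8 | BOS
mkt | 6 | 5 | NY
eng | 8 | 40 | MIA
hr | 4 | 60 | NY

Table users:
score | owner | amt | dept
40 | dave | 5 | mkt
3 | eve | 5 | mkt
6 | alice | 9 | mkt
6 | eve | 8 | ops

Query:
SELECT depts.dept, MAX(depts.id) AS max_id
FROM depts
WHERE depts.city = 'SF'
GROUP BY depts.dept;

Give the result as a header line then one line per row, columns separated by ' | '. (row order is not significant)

After WHERE (1 rows):
depts.dept | depts.amt | depts.id | depts.city
ops | 8 | 4 | SF
After GROUP BY (1 rows):
depts.dept | max_id
ops | 4

== RESULT ==
depts.dept | max_id
ops | 4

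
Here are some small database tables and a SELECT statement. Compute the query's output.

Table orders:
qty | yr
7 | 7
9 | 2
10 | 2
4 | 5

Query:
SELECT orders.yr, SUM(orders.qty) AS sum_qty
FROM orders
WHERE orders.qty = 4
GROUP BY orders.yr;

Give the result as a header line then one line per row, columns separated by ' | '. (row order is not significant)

After WHERE (1 rows):
orders.qty | orders.yr
4 | 5
After GROUP BY (1 rows):
orders.yr | sum_qty
5 | 4

== RESULT ==
orders.yr | sum_qty
5 | 4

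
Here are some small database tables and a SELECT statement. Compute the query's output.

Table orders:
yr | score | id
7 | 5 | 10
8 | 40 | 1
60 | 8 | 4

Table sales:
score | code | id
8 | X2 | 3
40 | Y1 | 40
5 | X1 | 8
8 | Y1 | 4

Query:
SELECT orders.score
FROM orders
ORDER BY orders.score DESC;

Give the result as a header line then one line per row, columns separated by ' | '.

== RESULT ==
orders.score
40
8
5

Derivation:
After SELECT (3 rows):
orders.score
5
40
8
After ORDER BY (3 rows):
orders.score
40
8
5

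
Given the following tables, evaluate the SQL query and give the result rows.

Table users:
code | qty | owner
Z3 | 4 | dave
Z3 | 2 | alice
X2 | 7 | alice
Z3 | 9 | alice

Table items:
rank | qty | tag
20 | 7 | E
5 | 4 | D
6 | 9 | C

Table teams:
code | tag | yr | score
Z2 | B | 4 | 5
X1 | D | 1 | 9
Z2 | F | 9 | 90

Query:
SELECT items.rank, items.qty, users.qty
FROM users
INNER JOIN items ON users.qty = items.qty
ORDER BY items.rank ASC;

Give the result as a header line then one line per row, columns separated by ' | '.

== RESULT ==
items.rank | items.qty | users.qty
5 | 4 | 4
6 | 9 | 9
20 | 7 | 7

Derivation:
After JOIN items (3 rows):
users.code | users.qty | users.owner | items.rank | items.qty | items.tag
Z3 | 4 | dave | 5 | 4 | D
X2 | 7 | alice | 20 | 7 | E
Z3 | 9 | alice | 6 | 9 | C
After SELECT (3 rows):
items.rank | items.qty | users.qty
5 | 4 | 4
20 | 7 | 7
6 | 9 | 9
After ORDER BY (3 rows):
items.rank | items.qty | users.qty
5 | 4 | 4
6 | 9 | 9
20 | 7 | 7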